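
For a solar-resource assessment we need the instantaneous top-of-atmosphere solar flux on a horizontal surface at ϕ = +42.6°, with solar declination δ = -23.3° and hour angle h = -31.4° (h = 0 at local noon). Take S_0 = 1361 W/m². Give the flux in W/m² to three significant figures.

421 W/m²

cos θ_z = sin ϕ sin δ + cos ϕ cos δ cos h = -0.267735 + 0.577056 = 0.309321.
Flux = S_0 · cos θ_z = 1361 × 0.309321 = 421.0 W/m².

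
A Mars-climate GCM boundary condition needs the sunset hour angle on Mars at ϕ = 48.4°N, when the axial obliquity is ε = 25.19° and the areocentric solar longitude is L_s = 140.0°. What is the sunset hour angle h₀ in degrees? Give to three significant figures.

h₀ = 109°

sin δ = sin 25.19° × sin 140.0° = 0.27358, so δ = +15.878°.
cos h₀ = −tan ϕ · tan δ = −tan(+48.4°) × tan(+15.878°) = -0.3204, so h₀ = 1.8969 rad = 108.69°.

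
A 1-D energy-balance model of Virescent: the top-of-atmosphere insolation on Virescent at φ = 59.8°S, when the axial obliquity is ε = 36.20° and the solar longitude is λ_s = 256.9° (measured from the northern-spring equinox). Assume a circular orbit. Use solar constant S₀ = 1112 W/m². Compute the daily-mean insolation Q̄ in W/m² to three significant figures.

Q̄ ≈ 553 W/m²

Solar declination: sin δ = sin ε · sin λ_s = sin 36.20° × sin 256.9° = -0.57524, so δ = -35.116°.
cos H₀ = −tan(-59.8°) tan(-35.116°) = -1.2083 ≤ −1 ⇒ polar day, H₀ = π.
Bracket: H₀ sin φ sin δ + cos φ cos δ sin H₀ = 3.1416×-0.86427×-0.57524 + 0.50302×0.81799×0.00000 = 1.561886 + 0.000000 = 1.561886.
Q̄ = (S₀/π) × [bracket] = (1112/π) × 1.561886 = 552.8 W/m².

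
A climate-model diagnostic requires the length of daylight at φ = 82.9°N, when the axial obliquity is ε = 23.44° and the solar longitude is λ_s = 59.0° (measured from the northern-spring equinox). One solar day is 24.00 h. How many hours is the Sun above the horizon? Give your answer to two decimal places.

Solar declination: sin δ = sin ε · sin λ_s = sin 23.44° × sin 59.0° = 0.34097, so δ = +19.936°.
Sunrise equation: cos H₀ = −tan φ · tan δ = -2.9120 ≤ −1, so the Sun never sets (polar day) and H₀ = π.
Daylight = 2H₀/(2π) × 24.00 h = (3.1416/π) × 24.00 = 24.00 h.

24.00 h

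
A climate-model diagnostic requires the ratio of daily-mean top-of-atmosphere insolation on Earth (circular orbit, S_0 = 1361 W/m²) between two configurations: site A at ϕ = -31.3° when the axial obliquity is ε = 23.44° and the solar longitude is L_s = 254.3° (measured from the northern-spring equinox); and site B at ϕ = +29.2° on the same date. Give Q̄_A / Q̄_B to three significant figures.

— Configuration A (ϕ=-31.3°):
Solar declination: sin δ = sin ε · sin L_s = sin 23.44° × sin 254.3° = -0.38295, so δ = -22.516°.
cos h₀ = −tan(-31.3°) tan(-22.516°) = -0.2520, h₀ = 1.8256 rad.
Bracket: h₀ sin ϕ sin δ + cos ϕ cos δ sin h₀ = 1.8256×-0.51952×-0.38295 + 0.85446×0.92377×0.96771 = 0.363203 + 0.763837 = 1.127040.
Q̄ = (S_0/π) × [bracket] = (1361/π) × 1.127040 = 488.26 W/m².
— Configuration B (ϕ=+29.2°):
cos h₀ = −tan(+29.2°) tan(-22.516°) = 0.2317, h₀ = 1.3370 rad.
Bracket: h₀ sin ϕ sin δ + cos ϕ cos δ sin h₀ = 1.3370×0.48786×-0.38295 + 0.87292×0.92377×0.97279 = -0.249786 + 0.784436 = 0.534650.
Q̄ = (S_0/π) × [bracket] = (1361/π) × 0.534650 = 231.62 W/m².
Ratio Q̄_A / Q̄_B = 488.26 / 231.62 = 2.108.

Q̄_A / Q̄_B ≈ 2.11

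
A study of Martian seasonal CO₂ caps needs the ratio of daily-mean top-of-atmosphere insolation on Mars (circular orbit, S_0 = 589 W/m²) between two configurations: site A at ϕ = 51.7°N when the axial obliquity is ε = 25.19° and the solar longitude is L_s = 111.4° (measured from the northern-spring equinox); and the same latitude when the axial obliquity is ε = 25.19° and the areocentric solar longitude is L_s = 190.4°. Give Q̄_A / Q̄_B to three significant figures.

Q̄_A / Q̄_B ≈ 2.18

— Configuration A (ϕ=+51.7°):
Solar declination: sin δ = sin ε · sin L_s = sin 25.19° × sin 111.4° = 0.39628, so δ = +23.346°.
cos h₀ = −tan(+51.7°) tan(+23.346°) = -0.5465, h₀ = 2.1490 rad.
Bracket: h₀ sin ϕ sin δ + cos ϕ cos δ sin h₀ = 2.1490×0.78478×0.39628 + 0.61978×0.91813×0.83745 = 0.668323 + 0.476541 = 1.144864.
Q̄ = (S_0/π) × [bracket] = (589/π) × 1.144864 = 214.64 W/m².
— Configuration B (ϕ=+51.7°):
sin δ = sin 25.19° × sin 190.4° = -0.07683, so δ = -4.407°.
cos h₀ = −tan(+51.7°) tan(-4.407°) = 0.0976, h₀ = 1.4731 rad.
Bracket: h₀ sin ϕ sin δ + cos ϕ cos δ sin h₀ = 1.4731×0.78478×-0.07683 + 0.61978×0.99704×0.99523 = -0.088820 + 0.614998 = 0.526178.
Q̄ = (S_0/π) × [bracket] = (589/π) × 0.526178 = 98.650 W/m².
Ratio Q̄_A / Q̄_B = 214.64 / 98.650 = 2.176.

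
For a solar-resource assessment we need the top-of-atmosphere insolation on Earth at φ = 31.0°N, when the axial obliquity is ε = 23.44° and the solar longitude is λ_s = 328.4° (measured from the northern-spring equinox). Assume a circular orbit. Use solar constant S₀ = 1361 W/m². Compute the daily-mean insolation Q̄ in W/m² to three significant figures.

Solar declination: sin δ = sin ε · sin λ_s = sin 23.44° × sin 328.4° = -0.20844, so δ = -12.031°.
cos H₀ = −tan(+31.0°) tan(-12.031°) = 0.1281, H₀ = 1.4424 rad.
Bracket: H₀ sin φ sin δ + cos φ cos δ sin H₀ = 1.4424×0.51504×-0.20844 + 0.85717×0.97804×0.99177 = -0.154849 + 0.831447 = 0.676598.
Q̄ = (S₀/π) × [bracket] = (1361/π) × 0.676598 = 293.1 W/m².

Q̄ ≈ 293 W/m²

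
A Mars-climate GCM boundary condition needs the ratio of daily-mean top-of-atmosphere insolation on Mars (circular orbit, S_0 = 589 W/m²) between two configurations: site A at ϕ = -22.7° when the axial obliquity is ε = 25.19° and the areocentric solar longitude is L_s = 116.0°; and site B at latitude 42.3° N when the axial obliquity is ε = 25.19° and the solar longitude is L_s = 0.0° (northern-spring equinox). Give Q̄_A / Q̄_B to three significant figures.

— Configuration A (ϕ=-22.7°):
sin δ = sin 25.19° × sin 116.0° = 0.38255, so δ = +22.491°.
cos h₀ = −tan(-22.7°) tan(+22.491°) = 0.1732, h₀ = 1.3967 rad.
Bracket: h₀ sin ϕ sin δ + cos ϕ cos δ sin h₀ = 1.3967×-0.38591×0.38255 + 0.92254×0.92394×0.98489 = -0.206195 + 0.839492 = 0.633297.
Q̄ = (S_0/π) × [bracket] = (589/π) × 0.633297 = 118.73 W/m².
— Configuration B (ϕ=+42.3°):
Solar declination: sin δ = sin ε · sin L_s = sin 25.19° × sin 0.0° = 0.00000, so δ = +0.000°.
cos h₀ = −tan(+42.3°) tan(+0.000°) = -0.0000, h₀ = 1.5708 rad.
Bracket: h₀ sin ϕ sin δ + cos ϕ cos δ sin h₀ = 1.5708×0.67301×0.00000 + 0.73963×1.00000×1.00000 = 0.000000 + 0.739630 = 0.739630.
Q̄ = (S_0/π) × [bracket] = (589/π) × 0.739630 = 138.67 W/m².
Ratio Q̄_A / Q̄_B = 118.73 / 138.67 = 0.8562.

Q̄_A / Q̄_B ≈ 0.856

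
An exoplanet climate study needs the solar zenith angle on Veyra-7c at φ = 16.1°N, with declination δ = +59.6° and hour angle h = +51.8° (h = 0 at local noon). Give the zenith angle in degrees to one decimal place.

θ_z = 57.3°

cos θ_z = sin φ sin δ + cos φ cos δ cos h = 0.239188 + 0.300662 = 0.539850.
θ_z = arccos(0.539850) = 57.3°.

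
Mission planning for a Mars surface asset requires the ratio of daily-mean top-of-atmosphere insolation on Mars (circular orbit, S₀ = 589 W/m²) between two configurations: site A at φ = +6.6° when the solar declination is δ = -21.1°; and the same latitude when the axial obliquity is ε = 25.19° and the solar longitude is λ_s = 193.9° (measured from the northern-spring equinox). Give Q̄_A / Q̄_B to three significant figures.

Q̄_A / Q̄_B ≈ 0.890

— Configuration A (φ=+6.6°):
cos H₀ = −tan(+6.6°) tan(-21.100°) = 0.0446, H₀ = 1.5261 rad.
Bracket: H₀ sin φ sin δ + cos φ cos δ sin H₀ = 1.5261×0.11494×-0.36000 + 0.99337×0.93295×0.99900 = -0.063148 + 0.925838 = 0.862690.
Q̄ = (S₀/π) × [bracket] = (589/π) × 0.862690 = 161.74 W/m².
— Configuration B (φ=+6.6°):
Solar declination: sin δ = sin ε · sin λ_s = sin 25.19° × sin 193.9° = -0.10225, so δ = -5.869°.
cos H₀ = −tan(+6.6°) tan(-5.869°) = 0.0119, H₀ = 1.5589 rad.
Bracket: H₀ sin φ sin δ + cos φ cos δ sin H₀ = 1.5589×0.11494×-0.10225 + 0.99337×0.99476×0.99993 = -0.018321 + 0.988096 = 0.969775.
Q̄ = (S₀/π) × [bracket] = (589/π) × 0.969775 = 181.82 W/m².
Ratio Q̄_A / Q̄_B = 161.74 / 181.82 = 0.8896.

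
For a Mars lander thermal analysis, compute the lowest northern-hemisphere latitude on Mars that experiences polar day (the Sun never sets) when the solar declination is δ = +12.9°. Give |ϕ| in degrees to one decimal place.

|ϕ| = 77.1°

Polar day requires cos h₀ = −tan ϕ tan δ ≤ −1, i.e. tan ϕ tan δ ≥ 1.
The boundary is |tan ϕ| · |tan δ| = 1, so |ϕ| = 90° − |δ| = 90° − 12.9° = 77.1° in the northern hemisphere.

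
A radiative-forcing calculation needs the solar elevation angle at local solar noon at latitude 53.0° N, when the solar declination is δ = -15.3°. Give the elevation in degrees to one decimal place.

At local noon the hour angle is zero, so the zenith angle equals |φ − δ| = |+53.0° − (-15.300°)| = 68.300°.
Elevation = 90° − 68.300° = 21.7°.

21.7°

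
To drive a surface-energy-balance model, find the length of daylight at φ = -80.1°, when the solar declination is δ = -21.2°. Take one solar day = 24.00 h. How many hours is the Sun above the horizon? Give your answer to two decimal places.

24.00 h

Sunrise equation: cos H₀ = −tan φ · tan δ = -2.2224 ≤ −1, so the Sun never sets (polar day) and H₀ = π.
Daylight = 2H₀/(2π) × 24.00 h = (3.1416/π) × 24.00 = 24.00 h.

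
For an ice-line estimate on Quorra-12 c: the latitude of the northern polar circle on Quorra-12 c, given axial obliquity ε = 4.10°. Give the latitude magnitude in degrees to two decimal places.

85.90°

The polar circle is the lowest latitude that experiences at least one full rotation of continuous daylight at the northern-summer solstice; it lies at |φ| = 90° − ε = 90° − 4.10° = 85.90°.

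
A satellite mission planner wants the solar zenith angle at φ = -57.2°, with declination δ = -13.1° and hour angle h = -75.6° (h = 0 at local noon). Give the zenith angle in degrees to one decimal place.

θ_z = 71.2°

cos θ_z = sin φ sin δ + cos φ cos δ cos h = 0.190516 + 0.131211 = 0.321727.
θ_z = arccos(0.321727) = 71.2°.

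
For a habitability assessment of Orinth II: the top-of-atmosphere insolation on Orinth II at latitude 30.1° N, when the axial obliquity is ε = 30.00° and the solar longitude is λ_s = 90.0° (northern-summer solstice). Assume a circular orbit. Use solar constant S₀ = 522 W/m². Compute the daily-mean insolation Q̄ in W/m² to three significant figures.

Solar declination: sin δ = sin ε · sin λ_s = sin 30.00° × sin 90.0° = 0.50000, so δ = +30.000°.
cos H₀ = −tan(+30.1°) tan(+30.000°) = -0.3347, H₀ = 1.9121 rad.
Bracket: H₀ sin φ sin δ + cos φ cos δ sin H₀ = 1.9121×0.50151×0.50000 + 0.86515×0.86603×0.94233 = 0.479469 + 0.706037 = 1.185506.
Q̄ = (S₀/π) × [bracket] = (522/π) × 1.185506 = 197.0 W/m².

Q̄ ≈ 197 W/m²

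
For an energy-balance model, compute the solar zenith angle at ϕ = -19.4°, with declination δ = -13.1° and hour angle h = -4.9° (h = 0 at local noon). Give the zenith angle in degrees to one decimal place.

θ_z = 7.9°

cos θ_z = sin ϕ sin δ + cos ϕ cos δ cos h = 0.075285 + 0.915319 = 0.990604.
θ_z = arccos(0.990604) = 7.9°.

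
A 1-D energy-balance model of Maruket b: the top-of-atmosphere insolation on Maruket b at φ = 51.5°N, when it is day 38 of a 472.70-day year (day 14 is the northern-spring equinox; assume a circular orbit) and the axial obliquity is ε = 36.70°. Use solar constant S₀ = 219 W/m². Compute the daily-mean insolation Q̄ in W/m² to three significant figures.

Q̄ ≈ 59.9 W/m²

Solar longitude: λ_s = 360° × (38 − 14)/472.70 = 18.278°.
sin δ = sin 36.70° × sin 18.278° = 0.18743, so δ = +10.803°.
cos H₀ = −tan(+51.5°) tan(+10.803°) = -0.2399, H₀ = 1.8130 rad.
Bracket: H₀ sin φ sin δ + cos φ cos δ sin H₀ = 1.8130×0.78261×0.18743 + 0.62251×0.98228×0.97080 = 0.265939 + 0.593624 = 0.859563.
Q̄ = (S₀/π) × [bracket] = (219/π) × 0.859563 = 59.92 W/m².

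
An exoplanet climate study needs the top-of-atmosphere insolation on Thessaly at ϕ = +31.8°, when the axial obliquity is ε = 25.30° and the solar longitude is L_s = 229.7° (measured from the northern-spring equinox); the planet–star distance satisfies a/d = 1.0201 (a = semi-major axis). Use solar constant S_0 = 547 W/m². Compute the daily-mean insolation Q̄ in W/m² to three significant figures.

Q̄ ≈ 100 W/m²

Solar declination: sin δ = sin ε · sin L_s = sin 25.30° × sin 229.7° = -0.32593, so δ = -19.022°.
cos h₀ = −tan(+31.8°) tan(-19.022°) = 0.2138, h₀ = 1.3554 rad.
Bracket: h₀ sin ϕ sin δ + cos ϕ cos δ sin h₀ = 1.3554×0.52696×-0.32593 + 0.84989×0.94539×0.97689 = -0.232793 + 0.784909 = 0.552116.
Inverse-square distance factor (a/d)² = 1.0201² = 1.040604.
Q̄ = (S_0/π) × 1.040604 × [bracket] = (547/π) × 1.040604 × 0.552116 = 100.0 W/m².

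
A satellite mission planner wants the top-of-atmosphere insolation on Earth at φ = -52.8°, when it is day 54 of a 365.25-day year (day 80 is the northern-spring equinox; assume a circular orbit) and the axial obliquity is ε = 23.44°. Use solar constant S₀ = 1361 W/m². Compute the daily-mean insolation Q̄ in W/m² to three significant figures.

Q̄ ≈ 358 W/m²

Solar longitude: λ_s = 360° × (54 − 80)/365.25 = -25.626°, i.e. -25.626° + 360° = 334.374°.
sin δ = sin 23.44° × sin 334.374° = -0.17204, so δ = -9.907°.
cos H₀ = −tan(-52.8°) tan(-9.907°) = -0.2301, H₀ = 1.8030 rad.
Bracket: H₀ sin φ sin δ + cos φ cos δ sin H₀ = 1.8030×-0.79653×-0.17204 + 0.60460×0.98509×0.97317 = 0.247074 + 0.579606 = 0.826680.
Q̄ = (S₀/π) × [bracket] = (1361/π) × 0.826680 = 358.1 W/m².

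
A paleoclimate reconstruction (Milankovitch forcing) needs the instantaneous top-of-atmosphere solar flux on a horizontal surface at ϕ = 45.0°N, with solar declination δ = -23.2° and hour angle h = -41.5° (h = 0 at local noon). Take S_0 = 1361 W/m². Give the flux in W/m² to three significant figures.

283 W/m²

cos θ_z = sin ϕ sin δ + cos ϕ cos δ cos h = -0.278559 + 0.486766 = 0.208207.
Flux = S_0 · cos θ_z = 1361 × 0.208207 = 283.4 W/m².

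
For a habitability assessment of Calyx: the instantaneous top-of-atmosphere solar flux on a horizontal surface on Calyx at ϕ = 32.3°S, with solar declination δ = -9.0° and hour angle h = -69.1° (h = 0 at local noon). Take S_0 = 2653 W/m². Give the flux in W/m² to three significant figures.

cos θ_z = sin ϕ sin δ + cos ϕ cos δ cos h = 0.083591 + 0.297825 = 0.381416.
Flux = S_0 · cos θ_z = 2653 × 0.381416 = 1012 W/m².

1.01e+03 W/m²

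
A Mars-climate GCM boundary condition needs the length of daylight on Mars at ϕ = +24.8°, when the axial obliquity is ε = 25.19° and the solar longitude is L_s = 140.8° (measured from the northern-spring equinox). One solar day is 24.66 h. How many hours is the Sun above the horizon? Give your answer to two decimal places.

13.35 h

Solar declination: sin δ = sin ε · sin L_s = sin 25.19° × sin 140.8° = 0.26901, so δ = +15.605°.
cos h₀ = −tan ϕ · tan δ = −tan(+24.8°) × tan(+15.605°) = -0.1291, so h₀ = 1.7002 rad = 97.41°.
Daylight = 2h₀/(2π) × 24.66 h = (1.7002/π) × 24.66 = 13.35 h.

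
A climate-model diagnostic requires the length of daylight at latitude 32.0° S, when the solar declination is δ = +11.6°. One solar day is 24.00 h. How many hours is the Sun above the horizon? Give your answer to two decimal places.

11.02 h

cos H₀ = −tan φ · tan δ = −tan(-32.0°) × tan(+11.600°) = 0.1283, so H₀ = 1.4422 rad = 82.63°.
Daylight = 2H₀/(2π) × 24.00 h = (1.4422/π) × 24.00 = 11.02 h.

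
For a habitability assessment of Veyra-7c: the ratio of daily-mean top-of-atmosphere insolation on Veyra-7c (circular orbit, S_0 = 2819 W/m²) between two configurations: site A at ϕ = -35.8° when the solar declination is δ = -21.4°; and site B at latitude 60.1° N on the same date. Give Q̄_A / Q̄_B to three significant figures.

— Configuration A (ϕ=-35.8°):
cos h₀ = −tan(-35.8°) tan(-21.400°) = -0.2826, h₀ = 1.8573 rad.
Bracket: h₀ sin ϕ sin δ + cos ϕ cos δ sin h₀ = 1.8573×-0.58496×-0.36488 + 0.81106×0.93106×0.95922 = 0.396422 + 0.724351 = 1.120773.
Q̄ = (S_0/π) × [bracket] = (2819/π) × 1.120773 = 1005.7 W/m².
— Configuration B (ϕ=+60.1°):
cos h₀ = −tan(+60.1°) tan(-21.400°) = 0.6815, h₀ = 0.8209 rad.
Bracket: h₀ sin ϕ sin δ + cos ϕ cos δ sin h₀ = 0.8209×0.86690×-0.36488 + 0.49849×0.93106×0.73179 = -0.259663 + 0.339641 = 0.079978.
Q̄ = (S_0/π) × [bracket] = (2819/π) × 0.079978 = 71.766 W/m².
Ratio Q̄_A / Q̄_B = 1005.7 / 71.766 = 14.01.

Q̄_A / Q̄_B ≈ 14.0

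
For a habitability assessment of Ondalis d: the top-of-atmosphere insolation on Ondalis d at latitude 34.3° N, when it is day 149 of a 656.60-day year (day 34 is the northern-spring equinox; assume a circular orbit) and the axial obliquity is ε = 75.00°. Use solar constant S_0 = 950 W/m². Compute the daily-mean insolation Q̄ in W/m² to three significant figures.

Q̄ ≈ 461 W/m²

Solar longitude: L_s = 360° × (149 − 34)/656.60 = 63.052°.
sin δ = sin 75.00° × sin 63.052° = 0.86104, so δ = +59.434°.
cos h₀ = −tan(+34.3°) tan(+59.434°) = -1.1550 ≤ −1 ⇒ polar day, h₀ = π.
Bracket: h₀ sin ϕ sin δ + cos ϕ cos δ sin h₀ = 3.1416×0.56353×0.86104 + 0.82610×0.50853×0.00000 = 1.524373 + 0.000000 = 1.524373.
Q̄ = (S_0/π) × [bracket] = (950/π) × 1.524373 = 461.0 W/m².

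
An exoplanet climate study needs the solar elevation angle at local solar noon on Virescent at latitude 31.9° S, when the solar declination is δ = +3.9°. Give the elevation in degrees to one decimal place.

At local noon the hour angle is zero, so the zenith angle equals |ϕ − δ| = |-31.9° − (+3.900°)| = 35.800°.
Elevation = 90° − 35.800° = 54.2°.

54.2°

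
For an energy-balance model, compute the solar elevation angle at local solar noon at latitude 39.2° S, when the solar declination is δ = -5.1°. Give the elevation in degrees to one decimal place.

At local noon the hour angle is zero, so the zenith angle equals |ϕ − δ| = |-39.2° − (-5.100°)| = 34.100°.
Elevation = 90° − 34.100° = 55.9°.

55.9°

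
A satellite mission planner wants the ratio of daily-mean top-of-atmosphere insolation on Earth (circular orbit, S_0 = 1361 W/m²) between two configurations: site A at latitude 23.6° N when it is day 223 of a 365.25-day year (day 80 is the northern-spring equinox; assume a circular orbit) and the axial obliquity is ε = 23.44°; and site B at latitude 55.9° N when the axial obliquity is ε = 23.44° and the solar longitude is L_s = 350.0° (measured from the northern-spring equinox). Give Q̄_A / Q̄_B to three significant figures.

Q̄_A / Q̄_B ≈ 2.22

— Configuration A (ϕ=+23.6°):
Solar longitude: L_s = 360° × (223 − 80)/365.25 = 140.945°.
sin δ = sin 23.44° × sin 140.945° = 0.25064, so δ = +14.515°.
cos h₀ = −tan(+23.6°) tan(+14.515°) = -0.1131, h₀ = 1.6841 rad.
Bracket: h₀ sin ϕ sin δ + cos ϕ cos δ sin h₀ = 1.6841×0.40035×0.25064 + 0.91636×0.96808×0.99358 = 0.168989 + 0.881415 = 1.050404.
Q̄ = (S_0/π) × [bracket] = (1361/π) × 1.050404 = 455.06 W/m².
— Configuration B (ϕ=+55.9°):
Solar declination: sin δ = sin ε · sin L_s = sin 23.44° × sin 350.0° = -0.06908, so δ = -3.961°.
cos h₀ = −tan(+55.9°) tan(-3.961°) = 0.1023, h₀ = 1.4683 rad.
Bracket: h₀ sin ϕ sin δ + cos ϕ cos δ sin h₀ = 1.4683×0.82806×-0.06908 + 0.56064×0.99761×0.99476 = -0.083990 + 0.556369 = 0.472379.
Q̄ = (S_0/π) × [bracket] = (1361/π) × 0.472379 = 204.64 W/m².
Ratio Q̄_A / Q̄_B = 455.06 / 204.64 = 2.224.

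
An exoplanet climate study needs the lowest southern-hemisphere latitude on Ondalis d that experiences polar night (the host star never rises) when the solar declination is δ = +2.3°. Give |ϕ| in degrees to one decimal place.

Polar night requires cos h₀ = −tan ϕ tan δ ≥ 1, i.e. tan ϕ tan δ ≤ −1.
The boundary is |tan ϕ| · |tan δ| = 1, so |ϕ| = 90° − |δ| = 90° − 2.3° = 87.7° in the southern hemisphere.

|ϕ| = 87.7°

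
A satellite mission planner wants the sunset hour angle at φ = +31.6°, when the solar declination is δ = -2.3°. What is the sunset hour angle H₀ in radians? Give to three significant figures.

H₀ = 1.55 rad

cos H₀ = −tan φ · tan δ = −tan(+31.6°) × tan(-2.300°) = 0.0247, so H₀ = 1.5461 rad = 88.58°.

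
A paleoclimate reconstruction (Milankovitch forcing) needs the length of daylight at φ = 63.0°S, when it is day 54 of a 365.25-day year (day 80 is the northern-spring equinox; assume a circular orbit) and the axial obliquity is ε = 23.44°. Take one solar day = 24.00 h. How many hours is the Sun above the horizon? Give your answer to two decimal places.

Solar longitude: λ_s = 360° × (54 − 80)/365.25 = -25.626°, i.e. -25.626° + 360° = 334.374°.
sin δ = sin 23.44° × sin 334.374° = -0.17204, so δ = -9.907°.
cos H₀ = −tan φ · tan δ = −tan(-63.0°) × tan(-9.907°) = -0.3428, so H₀ = 1.9207 rad = 110.05°.
Daylight = 2H₀/(2π) × 24.00 h = (1.9207/π) × 24.00 = 14.67 h.

14.67 h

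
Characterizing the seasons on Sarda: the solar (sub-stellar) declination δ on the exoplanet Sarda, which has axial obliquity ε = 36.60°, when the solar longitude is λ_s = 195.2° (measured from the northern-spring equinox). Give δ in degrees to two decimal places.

δ = -8.99°

sin δ = sin ε · sin λ_s = sin 36.60° × sin 195.2° = -0.156324.
δ = arcsin(-0.156324) = -8.99°.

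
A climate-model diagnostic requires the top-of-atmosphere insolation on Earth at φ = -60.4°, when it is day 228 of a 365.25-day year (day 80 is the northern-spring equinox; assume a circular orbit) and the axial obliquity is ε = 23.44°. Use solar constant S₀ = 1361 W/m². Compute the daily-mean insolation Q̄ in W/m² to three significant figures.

Solar longitude: λ_s = 360° × (228 − 80)/365.25 = 145.873°.
sin δ = sin 23.44° × sin 145.873° = 0.22317, so δ = +12.895°.
cos H₀ = −tan(-60.4°) tan(+12.895°) = 0.4030, H₀ = 1.1560 rad.
Bracket: H₀ sin φ sin δ + cos φ cos δ sin H₀ = 1.1560×-0.86949×0.22317 + 0.49394×0.97478×0.91519 = -0.224315 + 0.440648 = 0.216333.
Q̄ = (S₀/π) × [bracket] = (1361/π) × 0.216333 = 93.72 W/m².

Q̄ ≈ 93.7 W/m²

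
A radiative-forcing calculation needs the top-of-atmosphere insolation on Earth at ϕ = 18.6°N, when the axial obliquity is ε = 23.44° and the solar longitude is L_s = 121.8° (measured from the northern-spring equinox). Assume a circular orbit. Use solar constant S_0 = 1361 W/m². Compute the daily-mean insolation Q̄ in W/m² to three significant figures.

Q̄ ≈ 463 W/m²

Solar declination: sin δ = sin ε · sin L_s = sin 23.44° × sin 121.8° = 0.33808, so δ = +19.760°.
cos h₀ = −tan(+18.6°) tan(+19.760°) = -0.1209, h₀ = 1.6920 rad.
Bracket: h₀ sin ϕ sin δ + cos ϕ cos δ sin h₀ = 1.6920×0.31896×0.33808 + 0.94777×0.94112×0.99267 = 0.182455 + 0.885427 = 1.067882.
Q̄ = (S_0/π) × [bracket] = (1361/π) × 1.067882 = 462.6 W/m².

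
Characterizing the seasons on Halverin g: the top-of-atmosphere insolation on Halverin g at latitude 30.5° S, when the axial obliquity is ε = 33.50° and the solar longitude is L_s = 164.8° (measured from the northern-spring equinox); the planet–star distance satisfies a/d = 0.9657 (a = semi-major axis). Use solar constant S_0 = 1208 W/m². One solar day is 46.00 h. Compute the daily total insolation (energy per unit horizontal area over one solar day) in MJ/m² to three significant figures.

Solar declination: sin δ = sin ε · sin L_s = sin 33.50° × sin 164.8° = 0.14471, so δ = +8.321°.
cos h₀ = −tan(-30.5°) tan(+8.321°) = 0.0861, h₀ = 1.4845 rad.
Bracket: h₀ sin ϕ sin δ + cos ϕ cos δ sin h₀ = 1.4845×-0.50754×0.14471 + 0.86163×0.98947×0.99628 = -0.109031 + 0.849386 = 0.740355.
Inverse-square distance factor (a/d)² = 0.9657² = 0.932576.
Q̄ = (S_0/π) × 0.932576 × [bracket] = (1208/π) × 0.932576 × 0.740355 = 265.49 W/m².
Daily total = Q̄ × 46.00 h × 3600 s/h = 265.49 × 46.00 × 3600 / 10⁶ = 43.97 MJ/m².

44.0 MJ/m²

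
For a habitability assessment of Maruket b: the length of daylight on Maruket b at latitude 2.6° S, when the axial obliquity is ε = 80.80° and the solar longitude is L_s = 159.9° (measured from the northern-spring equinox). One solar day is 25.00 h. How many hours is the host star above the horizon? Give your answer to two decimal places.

Solar declination: sin δ = sin ε · sin L_s = sin 80.80° × sin 159.9° = 0.33924, so δ = +19.831°.
cos h₀ = −tan ϕ · tan δ = −tan(-2.6°) × tan(+19.831°) = 0.0164, so h₀ = 1.5544 rad = 89.06°.
Daylight = 2h₀/(2π) × 25.00 h = (1.5544/π) × 25.00 = 12.37 h.

12.37 h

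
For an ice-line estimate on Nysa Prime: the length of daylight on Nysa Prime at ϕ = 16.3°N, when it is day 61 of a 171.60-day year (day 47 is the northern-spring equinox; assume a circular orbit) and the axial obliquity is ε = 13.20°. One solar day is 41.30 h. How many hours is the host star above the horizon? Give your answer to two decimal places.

21.08 h

Solar longitude: L_s = 360° × (61 − 47)/171.60 = 29.371°.
sin δ = sin 13.20° × sin 29.371° = 0.11200, so δ = +6.430°.
cos h₀ = −tan ϕ · tan δ = −tan(+16.3°) × tan(+6.430°) = -0.0330, so h₀ = 1.6038 rad = 91.89°.
Daylight = 2h₀/(2π) × 41.30 h = (1.6038/π) × 41.30 = 21.08 h.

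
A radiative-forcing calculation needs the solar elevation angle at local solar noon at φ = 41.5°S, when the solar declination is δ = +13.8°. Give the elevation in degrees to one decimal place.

34.7°

At local noon the hour angle is zero, so the zenith angle equals |φ − δ| = |-41.5° − (+13.800°)| = 55.300°.
Elevation = 90° − 55.300° = 34.7°.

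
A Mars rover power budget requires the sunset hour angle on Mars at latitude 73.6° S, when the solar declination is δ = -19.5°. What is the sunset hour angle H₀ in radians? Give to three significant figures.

Sunrise equation: cos H₀ = −tan φ · tan δ = -1.2032 ≤ −1, so the Sun never sets (polar day) and H₀ = π.

H₀ = 3.14 rad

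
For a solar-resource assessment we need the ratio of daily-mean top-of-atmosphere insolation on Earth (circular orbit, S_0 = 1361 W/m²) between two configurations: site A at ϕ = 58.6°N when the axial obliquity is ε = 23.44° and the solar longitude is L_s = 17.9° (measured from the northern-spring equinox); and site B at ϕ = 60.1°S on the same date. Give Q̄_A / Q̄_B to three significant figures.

Q̄_A / Q̄_B ≈ 2.04

— Configuration A (ϕ=+58.6°):
Solar declination: sin δ = sin ε · sin L_s = sin 23.44° × sin 17.9° = 0.12226, so δ = +7.023°.
cos h₀ = −tan(+58.6°) tan(+7.023°) = -0.2018, h₀ = 1.7740 rad.
Bracket: h₀ sin ϕ sin δ + cos ϕ cos δ sin h₀ = 1.7740×0.85355×0.12226 + 0.52101×0.99250×0.97942 = 0.185126 + 0.506460 = 0.691586.
Q̄ = (S_0/π) × [bracket] = (1361/π) × 0.691586 = 299.61 W/m².
— Configuration B (ϕ=-60.1°):
cos h₀ = −tan(-60.1°) tan(+7.023°) = 0.2142, h₀ = 1.3549 rad.
Bracket: h₀ sin ϕ sin δ + cos ϕ cos δ sin h₀ = 1.3549×-0.86690×0.12226 + 0.49849×0.99250×0.97678 = -0.143602 + 0.483263 = 0.339661.
Q̄ = (S_0/π) × [bracket] = (1361/π) × 0.339661 = 147.15 W/m².
Ratio Q̄_A / Q̄_B = 299.61 / 147.15 = 2.036.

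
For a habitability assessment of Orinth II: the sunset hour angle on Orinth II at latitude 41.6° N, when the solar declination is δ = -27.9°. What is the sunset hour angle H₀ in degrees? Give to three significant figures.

H₀ = 62.0°

cos H₀ = −tan φ · tan δ = −tan(+41.6°) × tan(-27.900°) = 0.4701, so H₀ = 1.0814 rad = 61.96°.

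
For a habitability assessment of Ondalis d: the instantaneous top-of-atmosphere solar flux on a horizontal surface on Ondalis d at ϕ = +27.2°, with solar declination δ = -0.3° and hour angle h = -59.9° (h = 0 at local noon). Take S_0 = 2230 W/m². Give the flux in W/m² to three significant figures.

cos θ_z = sin ϕ sin δ + cos ϕ cos δ cos h = -0.002393 + 0.446046 = 0.443653.
Flux = S_0 · cos θ_z = 2230 × 0.443653 = 989.3 W/m².

989 W/m²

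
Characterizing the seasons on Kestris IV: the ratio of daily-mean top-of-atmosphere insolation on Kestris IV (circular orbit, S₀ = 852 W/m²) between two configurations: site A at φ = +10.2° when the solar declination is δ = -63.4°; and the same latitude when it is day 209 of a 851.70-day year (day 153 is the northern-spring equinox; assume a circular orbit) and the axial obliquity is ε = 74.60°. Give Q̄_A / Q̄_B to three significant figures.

Q̄_A / Q̄_B ≈ 0.217

— Configuration A (φ=+10.2°):
cos H₀ = −tan(+10.2°) tan(-63.400°) = 0.3593, H₀ = 1.2033 rad.
Bracket: H₀ sin φ sin δ + cos φ cos δ sin H₀ = 1.2033×0.17708×-0.89415 + 0.98420×0.44776×0.93322 = -0.190526 + 0.411256 = 0.220730.
Q̄ = (S₀/π) × [bracket] = (852/π) × 0.220730 = 59.862 W/m².
— Configuration B (φ=+10.2°):
Solar longitude: λ_s = 360° × (209 − 153)/851.70 = 23.670°.
sin δ = sin 74.60° × sin 23.670° = 0.38706, so δ = +22.772°.
cos H₀ = −tan(+10.2°) tan(+22.772°) = -0.0755, H₀ = 1.6464 rad.
Bracket: H₀ sin φ sin δ + cos φ cos δ sin H₀ = 1.6464×0.17708×0.38706 + 0.98420×0.92206×0.99714 = 0.112845 + 0.904896 = 1.017741.
Q̄ = (S₀/π) × [bracket] = (852/π) × 1.017741 = 276.01 W/m².
Ratio Q̄_A / Q̄_B = 59.862 / 276.01 = 0.2169.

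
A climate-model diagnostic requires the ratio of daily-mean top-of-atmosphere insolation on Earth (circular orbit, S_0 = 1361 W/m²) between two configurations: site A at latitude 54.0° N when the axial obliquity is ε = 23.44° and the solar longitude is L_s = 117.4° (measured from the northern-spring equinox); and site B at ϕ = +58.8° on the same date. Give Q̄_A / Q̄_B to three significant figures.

— Configuration A (ϕ=+54.0°):
Solar declination: sin δ = sin ε · sin L_s = sin 23.44° × sin 117.4° = 0.35316, so δ = +20.681°.
cos h₀ = −tan(+54.0°) tan(+20.681°) = -0.5196, h₀ = 2.1171 rad.
Bracket: h₀ sin ϕ sin δ + cos ϕ cos δ sin h₀ = 2.1171×0.80902×0.35316 + 0.58779×0.93556×0.85443 = 0.604884 + 0.469862 = 1.074746.
Q̄ = (S_0/π) × [bracket] = (1361/π) × 1.074746 = 465.60 W/m².
— Configuration B (ϕ=+58.8°):
cos h₀ = −tan(+58.8°) tan(+20.681°) = -0.6233, h₀ = 2.2438 rad.
Bracket: h₀ sin ϕ sin δ + cos ϕ cos δ sin h₀ = 2.2438×0.85536×0.35316 + 0.51803×0.93556×0.78198 = 0.677805 + 0.378985 = 1.056790.
Q̄ = (S_0/π) × [bracket] = (1361/π) × 1.056790 = 457.82 W/m².
Ratio Q̄_A / Q̄_B = 465.60 / 457.82 = 1.017.

Q̄_A / Q̄_B ≈ 1.02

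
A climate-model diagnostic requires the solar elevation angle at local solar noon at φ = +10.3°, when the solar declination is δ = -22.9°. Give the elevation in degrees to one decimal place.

56.8°

At local noon the hour angle is zero, so the zenith angle equals |φ − δ| = |+10.3° − (-22.900°)| = 33.200°.
Elevation = 90° − 33.200° = 56.8°.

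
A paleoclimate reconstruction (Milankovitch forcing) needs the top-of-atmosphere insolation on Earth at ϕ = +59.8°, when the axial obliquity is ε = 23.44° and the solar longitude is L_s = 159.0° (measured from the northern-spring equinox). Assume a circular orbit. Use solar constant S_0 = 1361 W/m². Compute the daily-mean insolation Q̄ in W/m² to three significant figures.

Solar declination: sin δ = sin ε · sin L_s = sin 23.44° × sin 159.0° = 0.14255, so δ = +8.196°.
cos h₀ = −tan(+59.8°) tan(+8.196°) = -0.2475, h₀ = 1.8209 rad.
Bracket: h₀ sin ϕ sin δ + cos ϕ cos δ sin h₀ = 1.8209×0.86427×0.14255 + 0.50302×0.98979×0.96890 = 0.224338 + 0.482400 = 0.706738.
Q̄ = (S_0/π) × [bracket] = (1361/π) × 0.706738 = 306.2 W/m².

Q̄ ≈ 306 W/m²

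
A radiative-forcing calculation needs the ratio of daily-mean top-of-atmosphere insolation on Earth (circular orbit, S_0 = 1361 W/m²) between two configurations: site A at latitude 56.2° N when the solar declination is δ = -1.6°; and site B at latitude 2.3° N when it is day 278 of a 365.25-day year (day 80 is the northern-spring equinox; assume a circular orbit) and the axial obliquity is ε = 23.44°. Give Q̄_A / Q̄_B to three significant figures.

Q̄_A / Q̄_B ≈ 0.527

— Configuration A (ϕ=+56.2°):
cos h₀ = −tan(+56.2°) tan(-1.600°) = 0.0417, h₀ = 1.5291 rad.
Bracket: h₀ sin ϕ sin δ + cos ϕ cos δ sin h₀ = 1.5291×0.83098×-0.02792 + 0.55630×0.99961×0.99913 = -0.035477 + 0.555599 = 0.520122.
Q̄ = (S_0/π) × [bracket] = (1361/π) × 0.520122 = 225.33 W/m².
— Configuration B (ϕ=+2.3°):
Solar longitude: L_s = 360° × (278 − 80)/365.25 = 195.154°.
sin δ = sin 23.44° × sin 195.154° = -0.10399, so δ = -5.969°.
cos h₀ = −tan(+2.3°) tan(-5.969°) = 0.0042, h₀ = 1.5666 rad.
Bracket: h₀ sin ϕ sin δ + cos ϕ cos δ sin h₀ = 1.5666×0.04013×-0.10399 + 0.99919×0.99458×0.99999 = -0.006538 + 0.993764 = 0.987226.
Q̄ = (S_0/π) × [bracket] = (1361/π) × 0.987226 = 427.69 W/m².
Ratio Q̄_A / Q̄_B = 225.33 / 427.69 = 0.5269.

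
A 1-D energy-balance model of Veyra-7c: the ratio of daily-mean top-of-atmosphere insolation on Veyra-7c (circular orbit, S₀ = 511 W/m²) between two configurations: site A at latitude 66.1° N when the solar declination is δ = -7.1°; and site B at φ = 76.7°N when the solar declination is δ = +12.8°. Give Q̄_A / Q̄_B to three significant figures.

Q̄_A / Q̄_B ≈ 0.354

— Configuration A (φ=+66.1°):
cos H₀ = −tan(+66.1°) tan(-7.100°) = 0.2811, H₀ = 1.2859 rad.
Bracket: H₀ sin φ sin δ + cos φ cos δ sin H₀ = 1.2859×0.91425×-0.12360 + 0.40514×0.99233×0.95968 = -0.145308 + 0.385823 = 0.240515.
Q̄ = (S₀/π) × [bracket] = (511/π) × 0.240515 = 39.121 W/m².
— Configuration B (φ=+76.7°):
cos H₀ = −tan(+76.7°) tan(+12.800°) = -0.9611, H₀ = 2.8618 rad.
Bracket: H₀ sin φ sin δ + cos φ cos δ sin H₀ = 2.8618×0.97318×0.22155 + 0.23005×0.97515×0.27620 = 0.617027 + 0.061961 = 0.678988.
Q̄ = (S₀/π) × [bracket] = (511/π) × 0.678988 = 110.44 W/m².
Ratio Q̄_A / Q̄_B = 39.121 / 110.44 = 0.3542.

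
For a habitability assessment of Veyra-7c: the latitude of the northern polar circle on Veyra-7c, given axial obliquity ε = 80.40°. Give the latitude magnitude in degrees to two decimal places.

The polar circle is the lowest latitude that experiences at least one full rotation of continuous daylight at the northern-summer solstice; it lies at |φ| = 90° − ε = 90° − 80.40° = 9.60°.

9.60°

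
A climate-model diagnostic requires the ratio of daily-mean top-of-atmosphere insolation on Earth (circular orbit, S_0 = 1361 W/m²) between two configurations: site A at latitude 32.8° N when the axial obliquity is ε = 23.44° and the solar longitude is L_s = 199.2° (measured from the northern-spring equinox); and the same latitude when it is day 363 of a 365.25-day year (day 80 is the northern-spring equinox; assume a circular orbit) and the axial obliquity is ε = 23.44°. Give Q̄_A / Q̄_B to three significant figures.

Q̄_A / Q̄_B ≈ 1.55

— Configuration A (ϕ=+32.8°):
Solar declination: sin δ = sin ε · sin L_s = sin 23.44° × sin 199.2° = -0.13082, so δ = -7.517°.
cos h₀ = −tan(+32.8°) tan(-7.517°) = 0.0850, h₀ = 1.4857 rad.
Bracket: h₀ sin ϕ sin δ + cos ϕ cos δ sin h₀ = 1.4857×0.54171×-0.13082 + 0.84057×0.99141×0.99638 = -0.105286 + 0.830333 = 0.725047.
Q̄ = (S_0/π) × [bracket] = (1361/π) × 0.725047 = 314.10 W/m².
— Configuration B (ϕ=+32.8°):
Solar longitude: L_s = 360° × (363 − 80)/365.25 = 278.932°.
sin δ = sin 23.44° × sin 278.932° = -0.39296, so δ = -23.139°.
cos h₀ = −tan(+32.8°) tan(-23.139°) = 0.2754, h₀ = 1.2918 rad.
Bracket: h₀ sin ϕ sin δ + cos ϕ cos δ sin h₀ = 1.2918×0.54171×-0.39296 + 0.84057×0.91955×0.96133 = -0.274986 + 0.743056 = 0.468070.
Q̄ = (S_0/π) × [bracket] = (1361/π) × 0.468070 = 202.78 W/m².
Ratio Q̄_A / Q̄_B = 314.10 / 202.78 = 1.549.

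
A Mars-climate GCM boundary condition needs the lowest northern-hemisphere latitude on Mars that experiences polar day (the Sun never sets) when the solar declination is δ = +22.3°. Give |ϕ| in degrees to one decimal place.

|ϕ| = 67.7°

Polar day requires cos h₀ = −tan ϕ tan δ ≤ −1, i.e. tan ϕ tan δ ≥ 1.
The boundary is |tan ϕ| · |tan δ| = 1, so |ϕ| = 90° − |δ| = 90° − 22.3° = 67.7° in the northern hemisphere.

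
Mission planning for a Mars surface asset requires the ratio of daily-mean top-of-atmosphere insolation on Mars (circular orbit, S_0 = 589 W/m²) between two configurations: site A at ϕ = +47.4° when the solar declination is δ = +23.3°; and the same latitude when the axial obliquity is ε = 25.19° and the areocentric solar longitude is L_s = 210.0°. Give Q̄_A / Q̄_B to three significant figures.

Q̄_A / Q̄_B ≈ 2.65

— Configuration A (ϕ=+47.4°):
cos h₀ = −tan(+47.4°) tan(+23.300°) = -0.4683, h₀ = 2.0582 rad.
Bracket: h₀ sin ϕ sin δ + cos ϕ cos δ sin h₀ = 2.0582×0.73610×0.39555 + 0.67688×0.91845×0.88354 = 0.599274 + 0.549280 = 1.148554.
Q̄ = (S_0/π) × [bracket] = (589/π) × 1.148554 = 215.34 W/m².
— Configuration B (ϕ=+47.4°):
sin δ = sin 25.19° × sin 210.0° = -0.21281, so δ = -12.287°.
cos h₀ = −tan(+47.4°) tan(-12.287°) = 0.2369, h₀ = 1.3317 rad.
Bracket: h₀ sin ϕ sin δ + cos ϕ cos δ sin h₀ = 1.3317×0.73610×-0.21281 + 0.67688×0.97709×0.97154 = -0.208610 + 0.642550 = 0.433940.
Q̄ = (S_0/π) × [bracket] = (589/π) × 0.433940 = 81.357 W/m².
Ratio Q̄_A / Q̄_B = 215.34 / 81.357 = 2.647.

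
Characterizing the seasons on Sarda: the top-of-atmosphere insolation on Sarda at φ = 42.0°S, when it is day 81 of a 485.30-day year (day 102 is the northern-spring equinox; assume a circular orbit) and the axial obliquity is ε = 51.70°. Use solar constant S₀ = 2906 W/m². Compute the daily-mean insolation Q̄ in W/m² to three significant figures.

Q̄ ≈ 890 W/m²

Solar longitude: λ_s = 360° × (81 − 102)/485.30 = -15.578°, i.e. -15.578° + 360° = 344.422°.
sin δ = sin 51.70° × sin 344.422° = -0.21075, so δ = -12.166°.
cos H₀ = −tan(-42.0°) tan(-12.166°) = -0.1941, H₀ = 1.7662 rad.
Bracket: H₀ sin φ sin δ + cos φ cos δ sin H₀ = 1.7662×-0.66913×-0.21075 + 0.74314×0.97754×0.98098 = 0.249068 + 0.712632 = 0.961700.
Q̄ = (S₀/π) × [bracket] = (2906/π) × 0.961700 = 889.6 W/m².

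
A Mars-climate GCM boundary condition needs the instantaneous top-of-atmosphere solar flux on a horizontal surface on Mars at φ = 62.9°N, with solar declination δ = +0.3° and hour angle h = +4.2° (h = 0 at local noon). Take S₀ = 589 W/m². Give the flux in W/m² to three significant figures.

cos θ_z = sin φ sin δ + cos φ cos δ cos h = 0.004661 + 0.454315 = 0.458976.
Flux = S₀ · cos θ_z = 589 × 0.458976 = 270.3 W/m².

270 W/m²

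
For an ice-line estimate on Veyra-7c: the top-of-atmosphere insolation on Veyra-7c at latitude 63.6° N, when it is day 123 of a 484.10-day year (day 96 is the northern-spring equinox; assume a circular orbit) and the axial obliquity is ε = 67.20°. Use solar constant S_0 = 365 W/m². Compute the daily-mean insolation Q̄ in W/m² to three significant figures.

Solar longitude: L_s = 360° × (123 − 96)/484.10 = 20.078°.
sin δ = sin 67.20° × sin 20.078° = 0.31648, so δ = +18.450°.
cos h₀ = −tan(+63.6°) tan(+18.450°) = -0.6721, h₀ = 2.3078 rad.
Bracket: h₀ sin ϕ sin δ + cos ϕ cos δ sin h₀ = 2.3078×0.89571×0.31648 + 0.44464×0.94860×0.74046 = 0.654202 + 0.312315 = 0.966517.
Q̄ = (S_0/π) × [bracket] = (365/π) × 0.966517 = 112.3 W/m².

Q̄ ≈ 112 W/m²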